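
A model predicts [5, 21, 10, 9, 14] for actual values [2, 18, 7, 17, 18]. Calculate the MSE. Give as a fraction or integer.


MSE = (1/5) * ((2-5)^2=9 + (18-21)^2=9 + (7-10)^2=9 + (17-9)^2=64 + (18-14)^2=16). Sum = 107. MSE = 107/5.

107/5


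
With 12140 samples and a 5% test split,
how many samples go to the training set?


Test set = 12140 * 5% = 607. Training set = 12140 - 607 = 11533.

11533


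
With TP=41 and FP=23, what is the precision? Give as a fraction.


Precision = TP / (TP + FP) = 41 / 64 = 41/64.

41/64


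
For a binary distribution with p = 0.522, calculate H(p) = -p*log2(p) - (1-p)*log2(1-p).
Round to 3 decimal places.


H = -0.522*log2(0.522) - 0.478*log2(0.478) = 0.999.

0.999


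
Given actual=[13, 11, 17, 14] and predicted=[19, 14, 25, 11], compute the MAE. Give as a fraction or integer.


MAE = (1/4) * (|13-19|=6 + |11-14|=3 + |17-25|=8 + |14-11|=3). Sum = 20. MAE = 5.

5


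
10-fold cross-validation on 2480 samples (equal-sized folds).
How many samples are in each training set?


Each validation fold has 2480/10 = 248 samples. Training set = 2480 - 248 = 2232.

2232


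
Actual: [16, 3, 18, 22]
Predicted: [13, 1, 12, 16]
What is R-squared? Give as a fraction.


Mean(y) = 59/4. SS_res = 85. SS_tot = 811/4. R^2 = 1 - 85/(811/4) = 471/811.

471/811


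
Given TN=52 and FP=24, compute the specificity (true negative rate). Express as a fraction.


Specificity = TN / (TN + FP) = 52 / 76 = 13/19.

13/19


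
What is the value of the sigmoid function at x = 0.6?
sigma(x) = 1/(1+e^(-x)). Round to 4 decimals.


sigma(0.6) = 1/(1+e^(-0.6)) = 1/(1+0.548812) = 1/1.548812 = 0.6457.

0.6457


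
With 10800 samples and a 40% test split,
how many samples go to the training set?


Test set = 10800 * 40% = 4320. Training set = 10800 - 4320 = 6480.

6480


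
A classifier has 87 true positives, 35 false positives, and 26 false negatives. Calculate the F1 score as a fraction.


Precision = 87/122 = 87/122. Recall = 87/113 = 87/113. F1 = 2*P*R/(P+R) = 174/235.

174/235


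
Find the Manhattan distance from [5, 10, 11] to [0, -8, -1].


d = sum of absolute differences: |5-0|=5 + |10--8|=18 + |11--1|=12 = 35.

35


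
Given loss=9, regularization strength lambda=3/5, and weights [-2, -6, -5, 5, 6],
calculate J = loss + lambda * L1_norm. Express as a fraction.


L1 norm = sum(|w|) = 24. J = 9 + 3/5 * 24 = 117/5.

117/5


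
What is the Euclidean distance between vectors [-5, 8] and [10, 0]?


d = sqrt(sum of squared differences). (-5-10)^2=225, (8-0)^2=64. Sum = 289.

17


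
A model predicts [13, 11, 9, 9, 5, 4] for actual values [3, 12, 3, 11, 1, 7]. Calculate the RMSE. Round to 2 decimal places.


MSE = 27.6667. RMSE = sqrt(27.6667) = 5.26.

5.26


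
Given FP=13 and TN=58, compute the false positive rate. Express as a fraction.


FPR = FP / (FP + TN) = 13 / 71 = 13/71.

13/71


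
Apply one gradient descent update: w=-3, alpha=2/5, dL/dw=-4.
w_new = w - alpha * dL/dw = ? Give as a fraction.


w_new = -3 - 2/5 * -4 = -3 - -8/5 = -7/5.

-7/5


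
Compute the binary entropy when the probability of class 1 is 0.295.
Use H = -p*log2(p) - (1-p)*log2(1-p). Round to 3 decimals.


H = -0.295*log2(0.295) - 0.705*log2(0.705) = 0.875.

0.875


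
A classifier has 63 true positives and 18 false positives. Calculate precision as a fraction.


Precision = TP / (TP + FP) = 63 / 81 = 7/9.

7/9


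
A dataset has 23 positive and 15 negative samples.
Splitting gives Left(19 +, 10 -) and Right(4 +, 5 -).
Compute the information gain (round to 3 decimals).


H(parent) = 0.9678. H(left) = 0.9294, H(right) = 0.9911. Weighted = (29/38)*0.9294 + (9/38)*0.9911 = 0.9440. IG = 0.9678 - 0.9440 = 0.0238, which rounds to 0.024.

0.024


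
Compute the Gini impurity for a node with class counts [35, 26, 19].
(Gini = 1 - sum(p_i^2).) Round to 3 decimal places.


Total = 80. Proportions: 35/80, 26/80, 19/80. sum(p_i^2) = 0.3534. Gini = 1 - 0.3534 = 0.6466, which rounds to 0.647.

0.647


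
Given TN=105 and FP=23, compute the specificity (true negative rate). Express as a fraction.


Specificity = TN / (TN + FP) = 105 / 128 = 105/128.

105/128


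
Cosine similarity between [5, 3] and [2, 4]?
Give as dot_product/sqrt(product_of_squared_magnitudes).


dot = 22. |a|^2 = 34, |b|^2 = 20. cos = 22/sqrt(680).

22/sqrt(680)


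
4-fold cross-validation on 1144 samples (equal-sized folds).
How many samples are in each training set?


Each validation fold has 1144/4 = 286 samples. Training set = 1144 - 286 = 858.

858


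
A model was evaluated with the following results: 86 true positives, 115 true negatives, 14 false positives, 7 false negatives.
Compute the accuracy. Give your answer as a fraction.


Accuracy = (TP + TN) / (TP + TN + FP + FN) = (86 + 115) / 222 = 67/74.

67/74


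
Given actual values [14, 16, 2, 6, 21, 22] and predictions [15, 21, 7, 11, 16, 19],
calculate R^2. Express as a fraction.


Mean(y) = 27/2. SS_res = 110. SS_tot = 647/2. R^2 = 1 - 110/(647/2) = 427/647.

427/647


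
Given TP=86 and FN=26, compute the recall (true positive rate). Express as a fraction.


Recall = TP / (TP + FN) = 86 / 112 = 43/56.

43/56


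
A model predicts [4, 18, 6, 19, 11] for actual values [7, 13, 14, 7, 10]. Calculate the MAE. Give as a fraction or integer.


MAE = (1/5) * (|7-4|=3 + |13-18|=5 + |14-6|=8 + |7-19|=12 + |10-11|=1). Sum = 29. MAE = 29/5.

29/5


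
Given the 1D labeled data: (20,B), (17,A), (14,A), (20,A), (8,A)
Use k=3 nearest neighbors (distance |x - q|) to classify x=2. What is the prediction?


Distances: |20-2|=18, |17-2|=15, |14-2|=12, |20-2|=18, |8-2|=6. 3 nearest: (8,A), (14,A), (17,A). Counts: {'A': 3}. Majority class: A.

A


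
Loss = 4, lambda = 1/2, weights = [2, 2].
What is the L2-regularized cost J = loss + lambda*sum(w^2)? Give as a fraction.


L2 sq norm = sum(w^2) = 8. J = 4 + 1/2 * 8 = 8.

8


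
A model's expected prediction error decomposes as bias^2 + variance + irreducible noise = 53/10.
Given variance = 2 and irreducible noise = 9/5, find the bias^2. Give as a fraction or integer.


Total error = bias^2 + variance + irreducible noise. So bias^2 = 53/10 - 2 - 9/5 = 3/2.

3/2


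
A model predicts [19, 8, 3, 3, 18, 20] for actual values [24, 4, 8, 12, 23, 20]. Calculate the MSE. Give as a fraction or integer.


MSE = (1/6) * ((24-19)^2=25 + (4-8)^2=16 + (8-3)^2=25 + (12-3)^2=81 + (23-18)^2=25 + (20-20)^2=0). Sum = 172. MSE = 86/3.

86/3


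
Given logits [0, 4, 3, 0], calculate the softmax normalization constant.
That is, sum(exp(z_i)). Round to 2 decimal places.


Denom = e^0=1.0000 + e^4=54.5982 + e^3=20.0855 + e^0=1.0000. Sum = 76.6837, which rounds to 76.68.

76.68


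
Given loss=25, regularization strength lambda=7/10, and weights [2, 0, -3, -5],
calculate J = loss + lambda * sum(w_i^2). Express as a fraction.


L2 sq norm = sum(w^2) = 38. J = 25 + 7/10 * 38 = 258/5.

258/5


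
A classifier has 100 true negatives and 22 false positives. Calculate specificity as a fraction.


Specificity = TN / (TN + FP) = 100 / 122 = 50/61.

50/61


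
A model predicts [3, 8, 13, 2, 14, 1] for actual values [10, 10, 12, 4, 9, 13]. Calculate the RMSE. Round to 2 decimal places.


MSE = 37.8333. RMSE = sqrt(37.8333) = 6.15.

6.15


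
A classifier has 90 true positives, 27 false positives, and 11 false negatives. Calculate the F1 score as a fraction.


Precision = 90/117 = 10/13. Recall = 90/101 = 90/101. F1 = 2*P*R/(P+R) = 90/109.

90/109


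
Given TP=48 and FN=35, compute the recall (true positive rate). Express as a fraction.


Recall = TP / (TP + FN) = 48 / 83 = 48/83.

48/83


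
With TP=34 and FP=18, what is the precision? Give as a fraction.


Precision = TP / (TP + FP) = 34 / 52 = 17/26.

17/26


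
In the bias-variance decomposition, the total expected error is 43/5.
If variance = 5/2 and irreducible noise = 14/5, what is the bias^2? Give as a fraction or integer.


Total error = bias^2 + variance + irreducible noise. So bias^2 = 43/5 - 5/2 - 14/5 = 33/10.

33/10


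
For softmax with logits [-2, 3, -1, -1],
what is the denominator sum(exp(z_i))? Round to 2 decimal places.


Denom = e^-2=0.1353 + e^3=20.0855 + e^-1=0.3679 + e^-1=0.3679. Sum = 20.9566, which rounds to 20.96.

20.96


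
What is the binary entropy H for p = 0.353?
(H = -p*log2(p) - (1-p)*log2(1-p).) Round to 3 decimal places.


H = -0.353*log2(0.353) - 0.647*log2(0.647) = 0.937.

0.937


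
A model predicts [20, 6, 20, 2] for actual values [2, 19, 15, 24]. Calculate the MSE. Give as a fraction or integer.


MSE = (1/4) * ((2-20)^2=324 + (19-6)^2=169 + (15-20)^2=25 + (24-2)^2=484). Sum = 1002. MSE = 501/2.

501/2


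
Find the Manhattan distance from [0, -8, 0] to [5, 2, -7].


d = sum of absolute differences: |0-5|=5 + |-8-2|=10 + |0--7|=7 = 22.

22


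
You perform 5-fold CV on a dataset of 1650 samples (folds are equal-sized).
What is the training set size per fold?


Each validation fold has 1650/5 = 330 samples. Training set = 1650 - 330 = 1320.

1320


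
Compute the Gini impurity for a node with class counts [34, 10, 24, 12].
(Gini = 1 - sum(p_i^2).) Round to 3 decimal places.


Total = 80. Proportions: 34/80, 10/80, 24/80, 12/80. sum(p_i^2) = 0.3087. Gini = 1 - 0.3087 = 0.6913, which rounds to 0.691.

0.691


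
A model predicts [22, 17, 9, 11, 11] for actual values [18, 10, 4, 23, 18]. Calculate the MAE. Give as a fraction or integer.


MAE = (1/5) * (|18-22|=4 + |10-17|=7 + |4-9|=5 + |23-11|=12 + |18-11|=7). Sum = 35. MAE = 7.

7


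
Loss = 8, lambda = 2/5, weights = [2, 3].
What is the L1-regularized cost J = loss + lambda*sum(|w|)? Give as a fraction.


L1 norm = sum(|w|) = 5. J = 8 + 2/5 * 5 = 10.

10


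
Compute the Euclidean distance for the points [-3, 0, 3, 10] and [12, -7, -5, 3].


d = sqrt(sum of squared differences). (-3-12)^2=225, (0--7)^2=49, (3--5)^2=64, (10-3)^2=49. Sum = 387.

sqrt(387)


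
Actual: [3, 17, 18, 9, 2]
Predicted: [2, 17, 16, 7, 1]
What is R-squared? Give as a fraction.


Mean(y) = 49/5. SS_res = 10. SS_tot = 1134/5. R^2 = 1 - 10/(1134/5) = 542/567.

542/567


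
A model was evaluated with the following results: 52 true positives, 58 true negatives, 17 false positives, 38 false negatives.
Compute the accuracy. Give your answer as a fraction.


Accuracy = (TP + TN) / (TP + TN + FP + FN) = (52 + 58) / 165 = 2/3.

2/3


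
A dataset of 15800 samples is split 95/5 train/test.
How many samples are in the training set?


Test set = 15800 * 5% = 790. Training set = 15800 - 790 = 15010.

15010


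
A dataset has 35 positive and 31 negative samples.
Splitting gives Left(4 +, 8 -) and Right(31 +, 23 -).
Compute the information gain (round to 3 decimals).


H(parent) = 0.9973. H(left) = 0.9183, H(right) = 0.9841. Weighted = (12/66)*0.9183 + (54/66)*0.9841 = 0.9721. IG = 0.9973 - 0.9721 = 0.0252, which rounds to 0.025.

0.025


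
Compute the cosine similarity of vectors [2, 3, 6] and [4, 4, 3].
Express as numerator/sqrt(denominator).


dot = 38. |a|^2 = 49, |b|^2 = 41. cos = 38/sqrt(2009).

38/sqrt(2009)


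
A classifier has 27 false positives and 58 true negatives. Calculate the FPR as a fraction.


FPR = FP / (FP + TN) = 27 / 85 = 27/85.

27/85


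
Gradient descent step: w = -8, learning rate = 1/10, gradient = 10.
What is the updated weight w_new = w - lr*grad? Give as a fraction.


w_new = -8 - 1/10 * 10 = -8 - 1 = -9.

-9


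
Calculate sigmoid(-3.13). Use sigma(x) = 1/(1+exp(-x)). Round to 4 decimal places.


sigma(-3.13) = 1/(1+e^(3.13)) = 1/(1+22.873980) = 1/23.873980 = 0.0419.

0.0419


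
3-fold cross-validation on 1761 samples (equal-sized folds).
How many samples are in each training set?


Each validation fold has 1761/3 = 587 samples. Training set = 1761 - 587 = 1174.

1174


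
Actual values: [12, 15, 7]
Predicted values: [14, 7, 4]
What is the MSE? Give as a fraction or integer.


MSE = (1/3) * ((12-14)^2=4 + (15-7)^2=64 + (7-4)^2=9). Sum = 77. MSE = 77/3.

77/3


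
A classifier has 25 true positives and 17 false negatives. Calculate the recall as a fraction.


Recall = TP / (TP + FN) = 25 / 42 = 25/42.

25/42


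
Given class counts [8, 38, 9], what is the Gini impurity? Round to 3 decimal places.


Total = 55. Proportions: 8/55, 38/55, 9/55. sum(p_i^2) = 0.5253. Gini = 1 - 0.5253 = 0.4747, which rounds to 0.475.

0.475


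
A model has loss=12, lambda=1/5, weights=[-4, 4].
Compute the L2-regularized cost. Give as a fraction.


L2 sq norm = sum(w^2) = 32. J = 12 + 1/5 * 32 = 92/5.

92/5


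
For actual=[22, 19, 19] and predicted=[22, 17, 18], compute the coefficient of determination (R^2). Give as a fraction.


Mean(y) = 20. SS_res = 5. SS_tot = 6. R^2 = 1 - 5/(6) = 1/6.

1/6


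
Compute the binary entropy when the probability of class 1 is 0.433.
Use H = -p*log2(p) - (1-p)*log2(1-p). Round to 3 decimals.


H = -0.433*log2(0.433) - 0.567*log2(0.567) = 0.987.

0.987


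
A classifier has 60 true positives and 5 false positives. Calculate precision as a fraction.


Precision = TP / (TP + FP) = 60 / 65 = 12/13.

12/13


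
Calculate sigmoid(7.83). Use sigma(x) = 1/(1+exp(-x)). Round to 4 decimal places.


sigma(7.83) = 1/(1+e^(-7.83)) = 1/(1+0.000398) = 1/1.000398 = 0.9996.

0.9996


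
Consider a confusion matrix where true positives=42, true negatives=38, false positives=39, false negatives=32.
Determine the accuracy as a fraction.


Accuracy = (TP + TN) / (TP + TN + FP + FN) = (42 + 38) / 151 = 80/151.

80/151


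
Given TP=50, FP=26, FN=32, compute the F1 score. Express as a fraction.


Precision = 50/76 = 25/38. Recall = 50/82 = 25/41. F1 = 2*P*R/(P+R) = 50/79.

50/79


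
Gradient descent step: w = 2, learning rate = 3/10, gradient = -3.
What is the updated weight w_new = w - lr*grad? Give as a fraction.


w_new = 2 - 3/10 * -3 = 2 - -9/10 = 29/10.

29/10


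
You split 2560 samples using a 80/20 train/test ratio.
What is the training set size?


Test set = 2560 * 20% = 512. Training set = 2560 - 512 = 2048.

2048


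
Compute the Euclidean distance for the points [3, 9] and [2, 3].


d = sqrt(sum of squared differences). (3-2)^2=1, (9-3)^2=36. Sum = 37.

sqrt(37)


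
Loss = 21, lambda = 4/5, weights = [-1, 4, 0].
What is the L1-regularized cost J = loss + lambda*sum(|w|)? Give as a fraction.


L1 norm = sum(|w|) = 5. J = 21 + 4/5 * 5 = 25.

25


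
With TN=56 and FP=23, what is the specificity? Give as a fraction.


Specificity = TN / (TN + FP) = 56 / 79 = 56/79.

56/79


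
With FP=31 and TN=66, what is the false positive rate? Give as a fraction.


FPR = FP / (FP + TN) = 31 / 97 = 31/97.

31/97


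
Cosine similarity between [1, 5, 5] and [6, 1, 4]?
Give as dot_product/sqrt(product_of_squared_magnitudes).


dot = 31. |a|^2 = 51, |b|^2 = 53. cos = 31/sqrt(2703).

31/sqrt(2703)


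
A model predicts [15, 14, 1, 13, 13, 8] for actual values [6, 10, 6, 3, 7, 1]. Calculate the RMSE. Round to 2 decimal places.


MSE = 51.1667. RMSE = sqrt(51.1667) = 7.15.

7.15


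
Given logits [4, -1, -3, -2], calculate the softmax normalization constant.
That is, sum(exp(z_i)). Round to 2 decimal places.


Denom = e^4=54.5982 + e^-1=0.3679 + e^-3=0.0498 + e^-2=0.1353. Sum = 55.1512, which rounds to 55.15.

55.15


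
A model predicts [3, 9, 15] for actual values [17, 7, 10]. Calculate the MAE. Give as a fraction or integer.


MAE = (1/3) * (|17-3|=14 + |7-9|=2 + |10-15|=5). Sum = 21. MAE = 7.

7


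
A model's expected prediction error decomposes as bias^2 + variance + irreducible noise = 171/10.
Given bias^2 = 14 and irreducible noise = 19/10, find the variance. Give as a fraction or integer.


Total error = bias^2 + variance + irreducible noise. So variance = 171/10 - 14 - 19/10 = 6/5.

6/5


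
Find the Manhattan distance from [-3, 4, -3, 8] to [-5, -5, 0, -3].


d = sum of absolute differences: |-3--5|=2 + |4--5|=9 + |-3-0|=3 + |8--3|=11 = 25.

25


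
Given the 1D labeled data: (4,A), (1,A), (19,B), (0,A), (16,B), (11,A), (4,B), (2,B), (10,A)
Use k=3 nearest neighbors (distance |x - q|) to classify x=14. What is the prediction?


Distances: |4-14|=10, |1-14|=13, |19-14|=5, |0-14|=14, |16-14|=2, |11-14|=3, |4-14|=10, |2-14|=12, |10-14|=4. 3 nearest: (16,B), (11,A), (10,A). Counts: {'B': 1, 'A': 2}. Majority class: A.

A


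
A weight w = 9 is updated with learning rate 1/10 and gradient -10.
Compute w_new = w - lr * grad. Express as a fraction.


w_new = 9 - 1/10 * -10 = 9 - -1 = 10.

10


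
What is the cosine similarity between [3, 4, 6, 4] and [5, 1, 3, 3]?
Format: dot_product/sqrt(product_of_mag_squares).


dot = 49. |a|^2 = 77, |b|^2 = 44. cos = 49/sqrt(3388).

49/sqrt(3388)


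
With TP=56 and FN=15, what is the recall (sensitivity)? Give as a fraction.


Recall = TP / (TP + FN) = 56 / 71 = 56/71.

56/71


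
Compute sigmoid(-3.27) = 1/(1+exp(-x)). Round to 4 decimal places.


sigma(-3.27) = 1/(1+e^(3.27)) = 1/(1+26.311339) = 1/27.311339 = 0.0366.

0.0366


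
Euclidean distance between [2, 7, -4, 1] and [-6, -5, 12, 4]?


d = sqrt(sum of squared differences). (2--6)^2=64, (7--5)^2=144, (-4-12)^2=256, (1-4)^2=9. Sum = 473.

sqrt(473)


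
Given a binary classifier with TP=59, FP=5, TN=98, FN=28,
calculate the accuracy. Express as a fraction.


Accuracy = (TP + TN) / (TP + TN + FP + FN) = (59 + 98) / 190 = 157/190.

157/190


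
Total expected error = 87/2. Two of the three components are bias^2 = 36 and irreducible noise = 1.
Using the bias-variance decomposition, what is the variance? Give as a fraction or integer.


Total error = bias^2 + variance + irreducible noise. So variance = 87/2 - 36 - 1 = 13/2.

13/2


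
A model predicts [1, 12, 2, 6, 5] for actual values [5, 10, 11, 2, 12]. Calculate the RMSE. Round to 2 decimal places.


MSE = 33.2000. RMSE = sqrt(33.2000) = 5.76.

5.76


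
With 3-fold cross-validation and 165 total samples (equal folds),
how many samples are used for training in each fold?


Each validation fold has 165/3 = 55 samples. Training set = 165 - 55 = 110.

110


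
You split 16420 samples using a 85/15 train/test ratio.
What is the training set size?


Test set = 16420 * 15% = 2463. Training set = 16420 - 2463 = 13957.

13957


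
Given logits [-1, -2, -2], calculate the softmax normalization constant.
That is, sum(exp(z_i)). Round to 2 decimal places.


Denom = e^-1=0.3679 + e^-2=0.1353 + e^-2=0.1353. Sum = 0.6385, which rounds to 0.64.

0.64


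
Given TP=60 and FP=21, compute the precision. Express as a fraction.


Precision = TP / (TP + FP) = 60 / 81 = 20/27.

20/27


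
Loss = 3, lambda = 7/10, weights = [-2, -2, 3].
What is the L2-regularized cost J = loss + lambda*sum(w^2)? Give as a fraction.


L2 sq norm = sum(w^2) = 17. J = 3 + 7/10 * 17 = 149/10.

149/10


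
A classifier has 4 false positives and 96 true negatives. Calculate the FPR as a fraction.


FPR = FP / (FP + TN) = 4 / 100 = 1/25.

1/25


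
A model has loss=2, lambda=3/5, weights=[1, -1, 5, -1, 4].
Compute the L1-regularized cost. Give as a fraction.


L1 norm = sum(|w|) = 12. J = 2 + 3/5 * 12 = 46/5.

46/5


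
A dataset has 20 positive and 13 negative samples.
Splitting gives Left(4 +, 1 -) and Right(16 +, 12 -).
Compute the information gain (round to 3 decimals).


H(parent) = 0.9673. H(left) = 0.7219, H(right) = 0.9852. Weighted = (5/33)*0.7219 + (28/33)*0.9852 = 0.9453. IG = 0.9673 - 0.9453 = 0.0220, which rounds to 0.022.

0.022


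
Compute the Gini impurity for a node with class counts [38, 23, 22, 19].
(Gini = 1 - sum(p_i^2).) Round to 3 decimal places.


Total = 102. Proportions: 38/102, 23/102, 22/102, 19/102. sum(p_i^2) = 0.2709. Gini = 1 - 0.2709 = 0.7291, which rounds to 0.729.

0.729


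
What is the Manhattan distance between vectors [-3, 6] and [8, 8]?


d = sum of absolute differences: |-3-8|=11 + |6-8|=2 = 13.

13


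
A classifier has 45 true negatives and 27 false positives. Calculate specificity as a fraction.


Specificity = TN / (TN + FP) = 45 / 72 = 5/8.

5/8


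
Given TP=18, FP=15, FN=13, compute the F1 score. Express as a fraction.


Precision = 18/33 = 6/11. Recall = 18/31 = 18/31. F1 = 2*P*R/(P+R) = 9/16.

9/16


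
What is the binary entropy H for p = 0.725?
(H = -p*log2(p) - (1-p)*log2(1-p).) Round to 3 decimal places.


H = -0.725*log2(0.725) - 0.275*log2(0.275) = 0.849.

0.849


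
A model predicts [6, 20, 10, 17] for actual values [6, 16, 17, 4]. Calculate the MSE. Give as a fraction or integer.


MSE = (1/4) * ((6-6)^2=0 + (16-20)^2=16 + (17-10)^2=49 + (4-17)^2=169). Sum = 234. MSE = 117/2.

117/2


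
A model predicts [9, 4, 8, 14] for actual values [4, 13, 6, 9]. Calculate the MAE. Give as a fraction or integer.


MAE = (1/4) * (|4-9|=5 + |13-4|=9 + |6-8|=2 + |9-14|=5). Sum = 21. MAE = 21/4.

21/4


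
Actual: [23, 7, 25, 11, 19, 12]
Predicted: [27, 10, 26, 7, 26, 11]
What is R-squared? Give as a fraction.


Mean(y) = 97/6. SS_res = 92. SS_tot = 1565/6. R^2 = 1 - 92/(1565/6) = 1013/1565.

1013/1565


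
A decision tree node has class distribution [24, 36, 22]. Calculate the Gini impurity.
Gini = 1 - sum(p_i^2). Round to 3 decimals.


Total = 82. Proportions: 24/82, 36/82, 22/82. sum(p_i^2) = 0.3504. Gini = 1 - 0.3504 = 0.6496, which rounds to 0.650.

0.650


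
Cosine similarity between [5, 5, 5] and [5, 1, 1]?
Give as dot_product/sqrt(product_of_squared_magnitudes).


dot = 35. |a|^2 = 75, |b|^2 = 27. cos = 35/sqrt(2025).

35/sqrt(2025)


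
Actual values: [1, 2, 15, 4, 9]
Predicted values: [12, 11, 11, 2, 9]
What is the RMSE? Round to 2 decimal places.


MSE = 44.4000. RMSE = sqrt(44.4000) = 6.66.

6.66


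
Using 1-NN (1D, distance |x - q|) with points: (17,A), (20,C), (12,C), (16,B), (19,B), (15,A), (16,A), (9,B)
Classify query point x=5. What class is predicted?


Distances: |17-5|=12, |20-5|=15, |12-5|=7, |16-5|=11, |19-5|=14, |15-5|=10, |16-5|=11, |9-5|=4. 1 nearest: (9,B). Counts: {'B': 1}. Majority class: B.

B


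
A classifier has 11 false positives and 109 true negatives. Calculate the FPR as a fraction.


FPR = FP / (FP + TN) = 11 / 120 = 11/120.

11/120


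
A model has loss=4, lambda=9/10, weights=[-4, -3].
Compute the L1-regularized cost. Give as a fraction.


L1 norm = sum(|w|) = 7. J = 4 + 9/10 * 7 = 103/10.

103/10


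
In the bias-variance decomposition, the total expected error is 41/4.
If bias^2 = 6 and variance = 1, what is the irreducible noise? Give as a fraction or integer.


Total error = bias^2 + variance + irreducible noise. So irreducible noise = 41/4 - 6 - 1 = 13/4.

13/4


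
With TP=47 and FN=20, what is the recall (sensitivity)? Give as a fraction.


Recall = TP / (TP + FN) = 47 / 67 = 47/67.

47/67


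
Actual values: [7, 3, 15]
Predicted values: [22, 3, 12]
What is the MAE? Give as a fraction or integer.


MAE = (1/3) * (|7-22|=15 + |3-3|=0 + |15-12|=3). Sum = 18. MAE = 6.

6


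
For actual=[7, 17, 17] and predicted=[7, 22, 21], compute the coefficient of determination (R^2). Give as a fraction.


Mean(y) = 41/3. SS_res = 41. SS_tot = 200/3. R^2 = 1 - 41/(200/3) = 77/200.

77/200


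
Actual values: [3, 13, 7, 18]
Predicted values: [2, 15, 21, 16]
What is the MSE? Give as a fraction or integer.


MSE = (1/4) * ((3-2)^2=1 + (13-15)^2=4 + (7-21)^2=196 + (18-16)^2=4). Sum = 205. MSE = 205/4.

205/4


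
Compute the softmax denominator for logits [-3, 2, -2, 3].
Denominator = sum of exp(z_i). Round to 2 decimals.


Denom = e^-3=0.0498 + e^2=7.3891 + e^-2=0.1353 + e^3=20.0855. Sum = 27.6597, which rounds to 27.66.

27.66


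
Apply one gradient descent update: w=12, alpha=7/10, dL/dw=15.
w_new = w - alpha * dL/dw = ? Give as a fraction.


w_new = 12 - 7/10 * 15 = 12 - 21/2 = 3/2.

3/2


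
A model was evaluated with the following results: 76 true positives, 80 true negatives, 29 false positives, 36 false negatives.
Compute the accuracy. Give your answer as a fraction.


Accuracy = (TP + TN) / (TP + TN + FP + FN) = (76 + 80) / 221 = 12/17.

12/17


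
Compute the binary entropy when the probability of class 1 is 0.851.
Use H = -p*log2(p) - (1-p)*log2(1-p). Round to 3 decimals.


H = -0.851*log2(0.851) - 0.149*log2(0.149) = 0.607.

0.607


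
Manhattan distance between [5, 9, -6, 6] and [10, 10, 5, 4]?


d = sum of absolute differences: |5-10|=5 + |9-10|=1 + |-6-5|=11 + |6-4|=2 = 19.

19


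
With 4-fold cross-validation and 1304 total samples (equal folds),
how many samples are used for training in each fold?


Each validation fold has 1304/4 = 326 samples. Training set = 1304 - 326 = 978.

978


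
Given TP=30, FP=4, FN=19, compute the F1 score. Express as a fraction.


Precision = 30/34 = 15/17. Recall = 30/49 = 30/49. F1 = 2*P*R/(P+R) = 60/83.

60/83


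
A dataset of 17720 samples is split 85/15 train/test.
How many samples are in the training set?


Test set = 17720 * 15% = 2658. Training set = 17720 - 2658 = 15062.

15062


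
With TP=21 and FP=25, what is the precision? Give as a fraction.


Precision = TP / (TP + FP) = 21 / 46 = 21/46.

21/46


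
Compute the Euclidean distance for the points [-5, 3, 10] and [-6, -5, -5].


d = sqrt(sum of squared differences). (-5--6)^2=1, (3--5)^2=64, (10--5)^2=225. Sum = 290.

sqrt(290)


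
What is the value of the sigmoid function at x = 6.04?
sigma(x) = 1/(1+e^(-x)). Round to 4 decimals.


sigma(6.04) = 1/(1+e^(-6.04)) = 1/(1+0.002382) = 1/1.002382 = 0.9976.

0.9976


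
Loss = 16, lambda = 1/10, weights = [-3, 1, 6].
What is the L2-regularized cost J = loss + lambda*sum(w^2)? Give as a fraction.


L2 sq norm = sum(w^2) = 46. J = 16 + 1/10 * 46 = 103/5.

103/5


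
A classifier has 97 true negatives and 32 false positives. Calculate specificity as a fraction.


Specificity = TN / (TN + FP) = 97 / 129 = 97/129.

97/129


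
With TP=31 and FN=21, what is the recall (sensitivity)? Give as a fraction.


Recall = TP / (TP + FN) = 31 / 52 = 31/52.

31/52


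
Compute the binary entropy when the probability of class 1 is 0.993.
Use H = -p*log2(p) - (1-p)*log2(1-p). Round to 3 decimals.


H = -0.993*log2(0.993) - 0.007*log2(0.007) = 0.060.

0.060


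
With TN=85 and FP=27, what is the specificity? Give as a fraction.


Specificity = TN / (TN + FP) = 85 / 112 = 85/112.

85/112


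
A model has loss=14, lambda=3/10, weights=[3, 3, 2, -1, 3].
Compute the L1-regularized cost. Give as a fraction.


L1 norm = sum(|w|) = 12. J = 14 + 3/10 * 12 = 88/5.

88/5


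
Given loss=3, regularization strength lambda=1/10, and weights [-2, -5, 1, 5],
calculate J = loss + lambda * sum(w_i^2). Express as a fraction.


L2 sq norm = sum(w^2) = 55. J = 3 + 1/10 * 55 = 17/2.

17/2


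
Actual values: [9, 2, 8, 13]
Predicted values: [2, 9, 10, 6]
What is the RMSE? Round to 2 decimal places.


MSE = 37.7500. RMSE = sqrt(37.7500) = 6.14.

6.14


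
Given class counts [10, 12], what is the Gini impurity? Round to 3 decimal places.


Total = 22. Proportions: 10/22, 12/22. sum(p_i^2) = 0.5041. Gini = 1 - 0.5041 = 0.4959, which rounds to 0.496.

0.496


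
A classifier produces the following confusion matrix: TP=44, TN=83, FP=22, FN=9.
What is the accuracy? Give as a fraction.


Accuracy = (TP + TN) / (TP + TN + FP + FN) = (44 + 83) / 158 = 127/158.

127/158


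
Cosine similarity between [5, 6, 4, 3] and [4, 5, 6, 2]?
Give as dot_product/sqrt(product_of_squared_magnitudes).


dot = 80. |a|^2 = 86, |b|^2 = 81. cos = 80/sqrt(6966).

80/sqrt(6966)


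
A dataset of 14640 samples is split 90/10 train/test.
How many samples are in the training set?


Test set = 14640 * 10% = 1464. Training set = 14640 - 1464 = 13176.

13176


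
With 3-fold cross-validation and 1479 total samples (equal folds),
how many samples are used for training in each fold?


Each validation fold has 1479/3 = 493 samples. Training set = 1479 - 493 = 986.

986


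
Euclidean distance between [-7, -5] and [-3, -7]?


d = sqrt(sum of squared differences). (-7--3)^2=16, (-5--7)^2=4. Sum = 20.

sqrt(20)


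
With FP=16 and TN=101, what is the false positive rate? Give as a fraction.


FPR = FP / (FP + TN) = 16 / 117 = 16/117.

16/117


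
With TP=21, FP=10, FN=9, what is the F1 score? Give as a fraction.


Precision = 21/31 = 21/31. Recall = 21/30 = 7/10. F1 = 2*P*R/(P+R) = 42/61.

42/61


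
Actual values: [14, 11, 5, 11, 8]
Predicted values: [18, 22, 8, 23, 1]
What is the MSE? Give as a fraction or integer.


MSE = (1/5) * ((14-18)^2=16 + (11-22)^2=121 + (5-8)^2=9 + (11-23)^2=144 + (8-1)^2=49). Sum = 339. MSE = 339/5.

339/5


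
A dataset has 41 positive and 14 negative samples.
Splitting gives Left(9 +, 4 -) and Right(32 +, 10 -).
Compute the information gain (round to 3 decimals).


H(parent) = 0.8184. H(left) = 0.8905, H(right) = 0.7919. Weighted = (13/55)*0.8905 + (42/55)*0.7919 = 0.8152. IG = 0.8184 - 0.8152 = 0.0032, which rounds to 0.003.

0.003


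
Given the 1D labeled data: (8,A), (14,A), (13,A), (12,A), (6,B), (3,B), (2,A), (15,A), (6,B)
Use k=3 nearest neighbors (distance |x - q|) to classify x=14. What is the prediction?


Distances: |8-14|=6, |14-14|=0, |13-14|=1, |12-14|=2, |6-14|=8, |3-14|=11, |2-14|=12, |15-14|=1, |6-14|=8. 3 nearest: (14,A), (13,A), (15,A). Counts: {'A': 3}. Majority class: A.

A


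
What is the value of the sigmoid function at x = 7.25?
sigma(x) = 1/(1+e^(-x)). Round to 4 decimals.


sigma(7.25) = 1/(1+e^(-7.25)) = 1/(1+0.000710) = 1/1.000710 = 0.9993.

0.9993


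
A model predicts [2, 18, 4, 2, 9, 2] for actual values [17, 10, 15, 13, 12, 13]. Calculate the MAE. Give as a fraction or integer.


MAE = (1/6) * (|17-2|=15 + |10-18|=8 + |15-4|=11 + |13-2|=11 + |12-9|=3 + |13-2|=11). Sum = 59. MAE = 59/6.

59/6


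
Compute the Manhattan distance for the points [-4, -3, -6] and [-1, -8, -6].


d = sum of absolute differences: |-4--1|=3 + |-3--8|=5 + |-6--6|=0 = 8.

8


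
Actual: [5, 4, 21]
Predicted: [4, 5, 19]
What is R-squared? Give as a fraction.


Mean(y) = 10. SS_res = 6. SS_tot = 182. R^2 = 1 - 6/(182) = 88/91.

88/91


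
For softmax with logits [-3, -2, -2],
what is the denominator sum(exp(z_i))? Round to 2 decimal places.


Denom = e^-3=0.0498 + e^-2=0.1353 + e^-2=0.1353. Sum = 0.3204, which rounds to 0.32.

0.32


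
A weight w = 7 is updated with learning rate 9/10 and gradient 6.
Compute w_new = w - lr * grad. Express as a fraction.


w_new = 7 - 9/10 * 6 = 7 - 27/5 = 8/5.

8/5


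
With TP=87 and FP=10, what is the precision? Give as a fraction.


Precision = TP / (TP + FP) = 87 / 97 = 87/97.

87/97


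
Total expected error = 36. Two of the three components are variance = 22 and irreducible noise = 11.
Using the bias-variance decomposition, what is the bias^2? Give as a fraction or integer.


Total error = bias^2 + variance + irreducible noise. So bias^2 = 36 - 22 - 11 = 3.

3


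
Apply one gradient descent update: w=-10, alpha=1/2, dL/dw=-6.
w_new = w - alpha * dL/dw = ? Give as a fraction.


w_new = -10 - 1/2 * -6 = -10 - -3 = -7.

-7


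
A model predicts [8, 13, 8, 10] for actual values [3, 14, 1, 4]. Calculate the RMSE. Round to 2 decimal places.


MSE = 27.7500. RMSE = sqrt(27.7500) = 5.27.

5.27


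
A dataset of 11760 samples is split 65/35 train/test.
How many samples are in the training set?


Test set = 11760 * 35% = 4116. Training set = 11760 - 4116 = 7644.

7644


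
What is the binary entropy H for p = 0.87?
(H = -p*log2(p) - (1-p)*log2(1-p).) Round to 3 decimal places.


H = -0.87*log2(0.87) - 0.13*log2(0.13) = 0.557.

0.557


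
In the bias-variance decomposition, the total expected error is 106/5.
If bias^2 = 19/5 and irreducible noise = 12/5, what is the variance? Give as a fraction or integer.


Total error = bias^2 + variance + irreducible noise. So variance = 106/5 - 19/5 - 12/5 = 15.

15


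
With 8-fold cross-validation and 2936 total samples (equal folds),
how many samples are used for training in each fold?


Each validation fold has 2936/8 = 367 samples. Training set = 2936 - 367 = 2569.

2569


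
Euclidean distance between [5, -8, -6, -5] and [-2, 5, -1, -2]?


d = sqrt(sum of squared differences). (5--2)^2=49, (-8-5)^2=169, (-6--1)^2=25, (-5--2)^2=9. Sum = 252.

sqrt(252)


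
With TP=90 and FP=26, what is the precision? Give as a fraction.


Precision = TP / (TP + FP) = 90 / 116 = 45/58.

45/58


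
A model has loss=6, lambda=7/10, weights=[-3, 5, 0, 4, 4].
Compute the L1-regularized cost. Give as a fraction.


L1 norm = sum(|w|) = 16. J = 6 + 7/10 * 16 = 86/5.

86/5


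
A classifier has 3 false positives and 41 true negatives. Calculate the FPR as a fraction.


FPR = FP / (FP + TN) = 3 / 44 = 3/44.

3/44


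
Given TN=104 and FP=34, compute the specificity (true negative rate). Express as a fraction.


Specificity = TN / (TN + FP) = 104 / 138 = 52/69.

52/69


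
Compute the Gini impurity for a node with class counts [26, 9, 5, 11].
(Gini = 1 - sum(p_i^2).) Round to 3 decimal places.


Total = 51. Proportions: 26/51, 9/51, 5/51, 11/51. sum(p_i^2) = 0.3472. Gini = 1 - 0.3472 = 0.6528, which rounds to 0.653.

0.653


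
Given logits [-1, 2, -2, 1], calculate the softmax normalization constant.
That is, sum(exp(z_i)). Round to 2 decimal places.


Denom = e^-1=0.3679 + e^2=7.3891 + e^-2=0.1353 + e^1=2.7183. Sum = 10.6106, which rounds to 10.61.

10.61


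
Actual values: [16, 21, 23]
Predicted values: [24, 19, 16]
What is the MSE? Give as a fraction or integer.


MSE = (1/3) * ((16-24)^2=64 + (21-19)^2=4 + (23-16)^2=49). Sum = 117. MSE = 39.

39


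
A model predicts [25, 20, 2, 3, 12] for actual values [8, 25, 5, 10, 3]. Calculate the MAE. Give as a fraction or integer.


MAE = (1/5) * (|8-25|=17 + |25-20|=5 + |5-2|=3 + |10-3|=7 + |3-12|=9). Sum = 41. MAE = 41/5.

41/5


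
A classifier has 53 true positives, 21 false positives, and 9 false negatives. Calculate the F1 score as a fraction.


Precision = 53/74 = 53/74. Recall = 53/62 = 53/62. F1 = 2*P*R/(P+R) = 53/68.

53/68


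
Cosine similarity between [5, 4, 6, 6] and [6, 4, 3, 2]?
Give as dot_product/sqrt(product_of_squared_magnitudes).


dot = 76. |a|^2 = 113, |b|^2 = 65. cos = 76/sqrt(7345).

76/sqrt(7345)


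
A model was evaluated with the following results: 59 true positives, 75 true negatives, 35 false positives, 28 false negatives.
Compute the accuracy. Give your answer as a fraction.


Accuracy = (TP + TN) / (TP + TN + FP + FN) = (59 + 75) / 197 = 134/197.

134/197


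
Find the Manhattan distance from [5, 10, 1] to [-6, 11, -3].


d = sum of absolute differences: |5--6|=11 + |10-11|=1 + |1--3|=4 = 16.

16


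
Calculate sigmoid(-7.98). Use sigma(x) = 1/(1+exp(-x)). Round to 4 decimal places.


sigma(-7.98) = 1/(1+e^(7.98)) = 1/(1+2921.931064) = 1/2922.931064 = 0.0003.

0.0003


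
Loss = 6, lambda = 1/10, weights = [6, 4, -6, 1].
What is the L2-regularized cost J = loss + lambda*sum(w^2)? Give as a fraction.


L2 sq norm = sum(w^2) = 89. J = 6 + 1/10 * 89 = 149/10.

149/10


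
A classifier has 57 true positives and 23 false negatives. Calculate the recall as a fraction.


Recall = TP / (TP + FN) = 57 / 80 = 57/80.

57/80


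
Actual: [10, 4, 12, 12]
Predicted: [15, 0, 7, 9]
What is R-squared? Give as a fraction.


Mean(y) = 19/2. SS_res = 75. SS_tot = 43. R^2 = 1 - 75/(43) = -32/43.

-32/43


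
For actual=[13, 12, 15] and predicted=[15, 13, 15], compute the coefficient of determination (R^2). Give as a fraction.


Mean(y) = 40/3. SS_res = 5. SS_tot = 14/3. R^2 = 1 - 5/(14/3) = -1/14.

-1/14


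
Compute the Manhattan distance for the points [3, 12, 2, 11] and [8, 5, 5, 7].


d = sum of absolute differences: |3-8|=5 + |12-5|=7 + |2-5|=3 + |11-7|=4 = 19.

19


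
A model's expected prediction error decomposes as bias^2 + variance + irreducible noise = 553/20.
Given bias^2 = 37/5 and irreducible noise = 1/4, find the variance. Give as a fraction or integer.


Total error = bias^2 + variance + irreducible noise. So variance = 553/20 - 37/5 - 1/4 = 20.

20


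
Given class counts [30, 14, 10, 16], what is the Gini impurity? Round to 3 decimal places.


Total = 70. Proportions: 30/70, 14/70, 10/70, 16/70. sum(p_i^2) = 0.2963. Gini = 1 - 0.2963 = 0.7037, which rounds to 0.704.

0.704


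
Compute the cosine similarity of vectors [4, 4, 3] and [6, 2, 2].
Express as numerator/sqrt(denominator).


dot = 38. |a|^2 = 41, |b|^2 = 44. cos = 38/sqrt(1804).

38/sqrt(1804)


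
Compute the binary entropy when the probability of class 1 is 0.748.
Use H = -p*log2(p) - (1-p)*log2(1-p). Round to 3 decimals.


H = -0.748*log2(0.748) - 0.252*log2(0.252) = 0.814.

0.814


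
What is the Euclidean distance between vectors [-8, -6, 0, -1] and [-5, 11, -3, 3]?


d = sqrt(sum of squared differences). (-8--5)^2=9, (-6-11)^2=289, (0--3)^2=9, (-1-3)^2=16. Sum = 323.

sqrt(323)


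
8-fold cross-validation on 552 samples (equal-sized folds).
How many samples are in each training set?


Each validation fold has 552/8 = 69 samples. Training set = 552 - 69 = 483.

483


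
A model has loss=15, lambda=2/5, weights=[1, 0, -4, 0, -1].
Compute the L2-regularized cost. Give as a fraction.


L2 sq norm = sum(w^2) = 18. J = 15 + 2/5 * 18 = 111/5.

111/5


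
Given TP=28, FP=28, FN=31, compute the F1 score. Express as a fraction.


Precision = 28/56 = 1/2. Recall = 28/59 = 28/59. F1 = 2*P*R/(P+R) = 56/115.

56/115


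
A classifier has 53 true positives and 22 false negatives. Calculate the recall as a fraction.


Recall = TP / (TP + FN) = 53 / 75 = 53/75.

53/75


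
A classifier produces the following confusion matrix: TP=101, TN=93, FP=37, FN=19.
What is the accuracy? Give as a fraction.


Accuracy = (TP + TN) / (TP + TN + FP + FN) = (101 + 93) / 250 = 97/125.

97/125


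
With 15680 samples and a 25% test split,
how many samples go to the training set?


Test set = 15680 * 25% = 3920. Training set = 15680 - 3920 = 11760.

11760


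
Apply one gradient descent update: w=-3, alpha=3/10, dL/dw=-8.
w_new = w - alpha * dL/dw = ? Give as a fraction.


w_new = -3 - 3/10 * -8 = -3 - -12/5 = -3/5.

-3/5


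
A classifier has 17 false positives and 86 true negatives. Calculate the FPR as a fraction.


FPR = FP / (FP + TN) = 17 / 103 = 17/103.

17/103


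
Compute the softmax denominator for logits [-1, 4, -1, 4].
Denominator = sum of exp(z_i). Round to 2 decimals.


Denom = e^-1=0.3679 + e^4=54.5982 + e^-1=0.3679 + e^4=54.5982. Sum = 109.9322, which rounds to 109.93.

109.93


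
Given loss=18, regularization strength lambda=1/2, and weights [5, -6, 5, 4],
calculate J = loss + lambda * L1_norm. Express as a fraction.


L1 norm = sum(|w|) = 20. J = 18 + 1/2 * 20 = 28.

28


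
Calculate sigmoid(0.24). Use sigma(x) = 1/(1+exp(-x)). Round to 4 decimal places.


sigma(0.24) = 1/(1+e^(-0.24)) = 1/(1+0.786628) = 1/1.786628 = 0.5597.

0.5597


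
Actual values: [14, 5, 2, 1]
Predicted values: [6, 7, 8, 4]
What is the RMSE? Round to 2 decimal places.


MSE = 28.2500. RMSE = sqrt(28.2500) = 5.32.

5.32


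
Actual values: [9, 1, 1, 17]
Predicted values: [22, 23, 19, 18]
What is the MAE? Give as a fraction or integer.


MAE = (1/4) * (|9-22|=13 + |1-23|=22 + |1-19|=18 + |17-18|=1). Sum = 54. MAE = 27/2.

27/2
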